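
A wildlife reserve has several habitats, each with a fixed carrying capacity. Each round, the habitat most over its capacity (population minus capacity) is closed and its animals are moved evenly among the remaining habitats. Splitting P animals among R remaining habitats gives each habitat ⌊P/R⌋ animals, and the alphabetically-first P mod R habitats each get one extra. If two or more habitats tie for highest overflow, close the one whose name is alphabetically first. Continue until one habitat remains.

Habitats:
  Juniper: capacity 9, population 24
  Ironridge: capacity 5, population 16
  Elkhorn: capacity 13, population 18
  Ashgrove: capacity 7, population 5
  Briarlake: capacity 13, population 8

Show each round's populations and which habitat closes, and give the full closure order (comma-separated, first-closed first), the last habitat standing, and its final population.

Closure order: Juniper, Ironridge, Elkhorn, Ashgrove
Last habitat: Briarlake with 71 animals

Round 1: Ashgrove=5 Briarlake=8 Elkhorn=18 Ironridge=16 Juniper=24 → close Juniper (overflow 15)
  24÷4 = 6 each, +1 to first 0
Round 2: Ashgrove=11 Briarlake=14 Elkhorn=24 Ironridge=22 → close Ironridge (overflow 17)
  22÷3 = 7 each, +1 to first 1
Round 3: Ashgrove=19 Briarlake=21 Elkhorn=31 → close Elkhorn (overflow 18)
  31÷2 = 15 each, +1 to first 1
Round 4: Ashgrove=35 Briarlake=36 → close Ashgrove (overflow 28)
  35÷1 = 35 each, +1 to first 0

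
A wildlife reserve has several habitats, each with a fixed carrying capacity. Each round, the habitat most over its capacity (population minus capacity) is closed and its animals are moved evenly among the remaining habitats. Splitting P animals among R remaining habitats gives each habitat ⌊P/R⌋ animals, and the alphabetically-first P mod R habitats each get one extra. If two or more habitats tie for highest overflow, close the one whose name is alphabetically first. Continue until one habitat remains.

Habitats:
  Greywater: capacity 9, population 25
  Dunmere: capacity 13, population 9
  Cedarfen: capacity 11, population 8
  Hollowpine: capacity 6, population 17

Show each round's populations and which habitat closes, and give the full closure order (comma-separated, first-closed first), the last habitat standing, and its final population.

Closure order: Greywater, Hollowpine, Cedarfen
Last habitat: Dunmere with 59 animals

Round 1: Cedarfen=8 Dunmere=9 Greywater=25 Hollowpine=17 → close Greywater (overflow 16)
  25÷3 = 8 each, +1 to first 1
Round 2: Cedarfen=17 Dunmere=17 Hollowpine=25 → close Hollowpine (overflow 19)
  25÷2 = 12 each, +1 to first 1
Round 3: Cedarfen=30 Dunmere=29 → close Cedarfen (overflow 19)
  30÷1 = 30 each, +1 to first 0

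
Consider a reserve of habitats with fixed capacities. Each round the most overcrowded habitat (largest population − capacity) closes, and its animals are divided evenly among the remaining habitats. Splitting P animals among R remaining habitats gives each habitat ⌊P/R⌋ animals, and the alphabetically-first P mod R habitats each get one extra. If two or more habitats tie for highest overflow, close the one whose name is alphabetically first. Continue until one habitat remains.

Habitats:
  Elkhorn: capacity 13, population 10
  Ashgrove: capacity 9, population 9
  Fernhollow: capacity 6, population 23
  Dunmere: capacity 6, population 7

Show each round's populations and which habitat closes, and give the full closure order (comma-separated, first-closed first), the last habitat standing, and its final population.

Closure order: Fernhollow, Dunmere, Ashgrove
Last habitat: Elkhorn with 49 animals

Round 1: Ashgrove=9 Dunmere=7 Elkhorn=10 Fernhollow=23 → close Fernhollow (overflow 17)
  23÷3 = 7 each, +1 to first 2
Round 2: Ashgrove=17 Dunmere=15 Elkhorn=17 → close Dunmere (overflow 9)
  15÷2 = 7 each, +1 to first 1
Round 3: Ashgrove=25 Elkhorn=24 → close Ashgrove (overflow 16)
  25÷1 = 25 each, +1 to first 0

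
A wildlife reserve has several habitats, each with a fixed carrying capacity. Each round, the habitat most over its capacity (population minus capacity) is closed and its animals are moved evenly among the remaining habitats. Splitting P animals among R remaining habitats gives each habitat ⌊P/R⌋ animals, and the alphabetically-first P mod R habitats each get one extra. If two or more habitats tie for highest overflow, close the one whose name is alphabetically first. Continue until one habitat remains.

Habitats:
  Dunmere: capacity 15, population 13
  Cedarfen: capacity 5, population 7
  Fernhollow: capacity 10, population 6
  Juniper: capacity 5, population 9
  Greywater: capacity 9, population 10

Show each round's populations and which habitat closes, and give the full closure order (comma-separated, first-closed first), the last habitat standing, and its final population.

Round 1: Cedarfen=7 Dunmere=13 Fernhollow=6 Greywater=10 Juniper=9 → close Juniper (overflow 4)
  9÷4 = 2 each, +1 to first 1
Round 2: Cedarfen=10 Dunmere=15 Fernhollow=8 Greywater=12 → close Cedarfen (overflow 5)
  10÷3 = 3 each, +1 to first 1
Round 3: Dunmere=19 Fernhollow=11 Greywater=15 → close Greywater (overflow 6)
  15÷2 = 7 each, +1 to first 1
Round 4: Dunmere=27 Fernhollow=18 → close Dunmere (overflow 12)
  27÷1 = 27 each, +1 to first 0

Closure order: Juniper, Cedarfen, Greywater, Dunmere
Last habitat: Fernhollow with 45 animals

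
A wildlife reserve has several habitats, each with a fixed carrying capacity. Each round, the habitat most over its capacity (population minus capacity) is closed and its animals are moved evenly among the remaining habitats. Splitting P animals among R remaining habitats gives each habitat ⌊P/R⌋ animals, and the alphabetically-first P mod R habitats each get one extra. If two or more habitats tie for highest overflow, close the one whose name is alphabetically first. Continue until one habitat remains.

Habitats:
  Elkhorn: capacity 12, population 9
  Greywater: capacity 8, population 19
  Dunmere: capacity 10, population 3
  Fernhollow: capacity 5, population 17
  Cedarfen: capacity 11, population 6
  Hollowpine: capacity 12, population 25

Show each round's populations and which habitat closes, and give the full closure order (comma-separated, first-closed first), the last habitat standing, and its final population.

Round 1: Cedarfen=6 Dunmere=3 Elkhorn=9 Fernhollow=17 Greywater=19 Hollowpine=25 → close Hollowpine (overflow 13)
  25÷5 = 5 each, +1 to first 0
Round 2: Cedarfen=11 Dunmere=8 Elkhorn=14 Fernhollow=22 Greywater=24 → close Fernhollow (overflow 17)
  22÷4 = 5 each, +1 to first 2
Round 3: Cedarfen=17 Dunmere=14 Elkhorn=19 Greywater=29 → close Greywater (overflow 21)
  29÷3 = 9 each, +1 to first 2
Round 4: Cedarfen=27 Dunmere=24 Elkhorn=28 → close Cedarfen (overflow 16)
  27÷2 = 13 each, +1 to first 1
Round 5: Dunmere=38 Elkhorn=41 → close Elkhorn (overflow 29)
  41÷1 = 41 each, +1 to first 0

Closure order: Hollowpine, Fernhollow, Greywater, Cedarfen, Elkhorn
Last habitat: Dunmere with 79 animals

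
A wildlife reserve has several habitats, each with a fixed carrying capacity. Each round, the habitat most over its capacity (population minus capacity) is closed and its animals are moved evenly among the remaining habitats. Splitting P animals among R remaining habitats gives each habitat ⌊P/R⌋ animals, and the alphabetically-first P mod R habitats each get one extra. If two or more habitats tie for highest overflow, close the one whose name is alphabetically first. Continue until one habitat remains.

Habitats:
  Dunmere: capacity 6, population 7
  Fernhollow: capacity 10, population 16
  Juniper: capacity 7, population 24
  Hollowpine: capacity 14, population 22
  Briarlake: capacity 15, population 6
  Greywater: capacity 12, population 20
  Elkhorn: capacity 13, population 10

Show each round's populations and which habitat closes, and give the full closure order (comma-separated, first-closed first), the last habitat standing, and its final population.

Round 1: Briarlake=6 Dunmere=7 Elkhorn=10 Fernhollow=16 Greywater=20 Hollowpine=22 Juniper=24 → close Juniper (overflow 17)
  24÷6 = 4 each, +1 to first 0
Round 2: Briarlake=10 Dunmere=11 Elkhorn=14 Fernhollow=20 Greywater=24 Hollowpine=26 → close Greywater (overflow 12)
  24÷5 = 4 each, +1 to first 4
Round 3: Briarlake=15 Dunmere=16 Elkhorn=19 Fernhollow=25 Hollowpine=30 → close Hollowpine (overflow 16)
  30÷4 = 7 each, +1 to first 2
Round 4: Briarlake=23 Dunmere=24 Elkhorn=26 Fernhollow=32 → close Fernhollow (overflow 22)
  32÷3 = 10 each, +1 to first 2
Round 5: Briarlake=34 Dunmere=35 Elkhorn=36 → close Dunmere (overflow 29)
  35÷2 = 17 each, +1 to first 1
Round 6: Briarlake=52 Elkhorn=53 → close Elkhorn (overflow 40)
  53÷1 = 53 each, +1 to first 0

Closure order: Juniper, Greywater, Hollowpine, Fernhollow, Dunmere, Elkhorn
Last habitat: Briarlake with 105 animals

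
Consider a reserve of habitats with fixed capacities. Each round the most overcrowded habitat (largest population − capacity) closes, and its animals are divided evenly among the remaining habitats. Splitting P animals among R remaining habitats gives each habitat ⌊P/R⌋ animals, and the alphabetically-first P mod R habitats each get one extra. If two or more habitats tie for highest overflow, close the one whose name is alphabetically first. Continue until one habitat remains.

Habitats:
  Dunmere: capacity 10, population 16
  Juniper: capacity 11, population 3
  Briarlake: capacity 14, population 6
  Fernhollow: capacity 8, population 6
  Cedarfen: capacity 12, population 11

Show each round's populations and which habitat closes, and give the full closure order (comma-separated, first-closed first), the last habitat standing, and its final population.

Closure order: Dunmere, Cedarfen, Fernhollow, Briarlake
Last habitat: Juniper with 42 animals

Round 1: Briarlake=6 Cedarfen=11 Dunmere=16 Fernhollow=6 Juniper=3 → close Dunmere (overflow 6)
  16÷4 = 4 each, +1 to first 0
Round 2: Briarlake=10 Cedarfen=15 Fernhollow=10 Juniper=7 → close Cedarfen (overflow 3)
  15÷3 = 5 each, +1 to first 0
Round 3: Briarlake=15 Fernhollow=15 Juniper=12 → close Fernhollow (overflow 7)
  15÷2 = 7 each, +1 to first 1
Round 4: Briarlake=23 Juniper=19 → close Briarlake (overflow 9)
  23÷1 = 23 each, +1 to first 0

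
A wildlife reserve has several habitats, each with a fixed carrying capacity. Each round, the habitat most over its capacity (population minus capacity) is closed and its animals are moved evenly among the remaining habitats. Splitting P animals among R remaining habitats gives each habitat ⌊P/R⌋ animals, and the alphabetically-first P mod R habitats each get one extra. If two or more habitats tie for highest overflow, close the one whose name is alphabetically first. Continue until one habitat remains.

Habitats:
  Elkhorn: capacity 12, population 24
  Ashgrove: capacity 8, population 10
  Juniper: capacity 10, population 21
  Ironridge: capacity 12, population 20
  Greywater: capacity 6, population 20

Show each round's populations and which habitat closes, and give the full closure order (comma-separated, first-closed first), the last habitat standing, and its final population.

Round 1: Ashgrove=10 Elkhorn=24 Greywater=20 Ironridge=20 Juniper=21 → close Greywater (overflow 14)
  20÷4 = 5 each, +1 to first 0
Round 2: Ashgrove=15 Elkhorn=29 Ironridge=25 Juniper=26 → close Elkhorn (overflow 17)
  29÷3 = 9 each, +1 to first 2
Round 3: Ashgrove=25 Ironridge=35 Juniper=35 → close Juniper (overflow 25)
  35÷2 = 17 each, +1 to first 1
Round 4: Ashgrove=43 Ironridge=52 → close Ironridge (overflow 40)
  52÷1 = 52 each, +1 to first 0

Closure order: Greywater, Elkhorn, Juniper, Ironridge
Last habitat: Ashgrove with 95 animals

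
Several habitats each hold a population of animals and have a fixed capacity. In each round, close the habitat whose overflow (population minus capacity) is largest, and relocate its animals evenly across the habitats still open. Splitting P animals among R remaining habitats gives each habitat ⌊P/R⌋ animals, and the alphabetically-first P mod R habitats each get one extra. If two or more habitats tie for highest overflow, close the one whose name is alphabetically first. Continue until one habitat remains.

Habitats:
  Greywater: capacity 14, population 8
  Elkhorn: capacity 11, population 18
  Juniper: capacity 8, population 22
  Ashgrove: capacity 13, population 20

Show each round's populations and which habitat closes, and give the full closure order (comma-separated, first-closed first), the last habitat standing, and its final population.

Round 1: Ashgrove=20 Elkhorn=18 Greywater=8 Juniper=22 → close Juniper (overflow 14)
  22÷3 = 7 each, +1 to first 1
Round 2: Ashgrove=28 Elkhorn=25 Greywater=15 → close Ashgrove (overflow 15)
  28÷2 = 14 each, +1 to first 0
Round 3: Elkhorn=39 Greywater=29 → close Elkhorn (overflow 28)
  39÷1 = 39 each, +1 to first 0

Closure order: Juniper, Ashgrove, Elkhorn
Last habitat: Greywater with 68 animals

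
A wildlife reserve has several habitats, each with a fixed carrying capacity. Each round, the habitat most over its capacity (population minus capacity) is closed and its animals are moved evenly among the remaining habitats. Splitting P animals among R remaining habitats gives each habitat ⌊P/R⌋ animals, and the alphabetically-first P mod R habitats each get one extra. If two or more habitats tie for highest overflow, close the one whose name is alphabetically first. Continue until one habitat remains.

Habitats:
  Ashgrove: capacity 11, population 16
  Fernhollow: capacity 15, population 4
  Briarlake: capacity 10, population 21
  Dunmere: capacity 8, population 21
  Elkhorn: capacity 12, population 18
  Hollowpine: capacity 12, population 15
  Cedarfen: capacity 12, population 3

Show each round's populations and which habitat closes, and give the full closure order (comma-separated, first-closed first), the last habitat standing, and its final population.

Closure order: Dunmere, Briarlake, Ashgrove, Elkhorn, Hollowpine, Cedarfen
Last habitat: Fernhollow with 98 animals

Round 1: Ashgrove=16 Briarlake=21 Cedarfen=3 Dunmere=21 Elkhorn=18 Fernhollow=4 Hollowpine=15 → close Dunmere (overflow 13)
  21÷6 = 3 each, +1 to first 3
Round 2: Ashgrove=20 Briarlake=25 Cedarfen=7 Elkhorn=21 Fernhollow=7 Hollowpine=18 → close Briarlake (overflow 15)
  25÷5 = 5 each, +1 to first 0
Round 3: Ashgrove=25 Cedarfen=12 Elkhorn=26 Fernhollow=12 Hollowpine=23 → close Ashgrove (overflow 14)
  25÷4 = 6 each, +1 to first 1
Round 4: Cedarfen=19 Elkhorn=32 Fernhollow=18 Hollowpine=29 → close Elkhorn (overflow 20)
  32÷3 = 10 each, +1 to first 2
Round 5: Cedarfen=30 Fernhollow=29 Hollowpine=39 → close Hollowpine (overflow 27)
  39÷2 = 19 each, +1 to first 1
Round 6: Cedarfen=50 Fernhollow=48 → close Cedarfen (overflow 38)
  50÷1 = 50 each, +1 to first 0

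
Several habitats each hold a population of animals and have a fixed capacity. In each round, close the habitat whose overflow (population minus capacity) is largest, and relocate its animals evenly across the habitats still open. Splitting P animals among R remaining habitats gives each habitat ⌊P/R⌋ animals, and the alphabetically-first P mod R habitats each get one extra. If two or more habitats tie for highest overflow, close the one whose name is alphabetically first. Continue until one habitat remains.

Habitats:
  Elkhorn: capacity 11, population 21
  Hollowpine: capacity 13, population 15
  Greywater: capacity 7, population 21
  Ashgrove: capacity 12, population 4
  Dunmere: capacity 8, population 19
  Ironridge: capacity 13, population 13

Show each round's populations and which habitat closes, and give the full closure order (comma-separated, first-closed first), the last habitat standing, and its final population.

Round 1: Ashgrove=4 Dunmere=19 Elkhorn=21 Greywater=21 Hollowpine=15 Ironridge=13 → close Greywater (overflow 14)
  21÷5 = 4 each, +1 to first 1
Round 2: Ashgrove=9 Dunmere=23 Elkhorn=25 Hollowpine=19 Ironridge=17 → close Dunmere (overflow 15)
  23÷4 = 5 each, +1 to first 3
Round 3: Ashgrove=15 Elkhorn=31 Hollowpine=25 Ironridge=22 → close Elkhorn (overflow 20)
  31÷3 = 10 each, +1 to first 1
Round 4: Ashgrove=26 Hollowpine=35 Ironridge=32 → close Hollowpine (overflow 22)
  35÷2 = 17 each, +1 to first 1
Round 5: Ashgrove=44 Ironridge=49 → close Ironridge (overflow 36)
  49÷1 = 49 each, +1 to first 0

Closure order: Greywater, Dunmere, Elkhorn, Hollowpine, Ironridge
Last habitat: Ashgrove with 93 animals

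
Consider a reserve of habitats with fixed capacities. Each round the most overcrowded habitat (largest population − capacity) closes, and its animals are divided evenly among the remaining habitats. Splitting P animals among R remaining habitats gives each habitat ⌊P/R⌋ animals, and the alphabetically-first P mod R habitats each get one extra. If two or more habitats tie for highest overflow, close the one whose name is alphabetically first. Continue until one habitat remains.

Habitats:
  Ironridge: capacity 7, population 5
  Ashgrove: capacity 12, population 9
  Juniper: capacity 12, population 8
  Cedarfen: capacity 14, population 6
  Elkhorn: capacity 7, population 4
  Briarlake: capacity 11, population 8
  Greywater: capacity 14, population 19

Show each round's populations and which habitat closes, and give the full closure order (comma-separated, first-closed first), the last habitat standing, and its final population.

Round 1: Ashgrove=9 Briarlake=8 Cedarfen=6 Elkhorn=4 Greywater=19 Ironridge=5 Juniper=8 → close Greywater (overflow 5)
  19÷6 = 3 each, +1 to first 1
Round 2: Ashgrove=13 Briarlake=11 Cedarfen=9 Elkhorn=7 Ironridge=8 Juniper=11 → close Ashgrove (overflow 1)
  13÷5 = 2 each, +1 to first 3
Round 3: Briarlake=14 Cedarfen=12 Elkhorn=10 Ironridge=10 Juniper=13 → close Briarlake (overflow 3)
  14÷4 = 3 each, +1 to first 2
Round 4: Cedarfen=16 Elkhorn=14 Ironridge=13 Juniper=16 → close Elkhorn (overflow 7)
  14÷3 = 4 each, +1 to first 2
Round 5: Cedarfen=21 Ironridge=18 Juniper=20 → close Ironridge (overflow 11)
  18÷2 = 9 each, +1 to first 0
Round 6: Cedarfen=30 Juniper=29 → close Juniper (overflow 17)
  29÷1 = 29 each, +1 to first 0

Closure order: Greywater, Ashgrove, Briarlake, Elkhorn, Ironridge, Juniper
Last habitat: Cedarfen with 59 animals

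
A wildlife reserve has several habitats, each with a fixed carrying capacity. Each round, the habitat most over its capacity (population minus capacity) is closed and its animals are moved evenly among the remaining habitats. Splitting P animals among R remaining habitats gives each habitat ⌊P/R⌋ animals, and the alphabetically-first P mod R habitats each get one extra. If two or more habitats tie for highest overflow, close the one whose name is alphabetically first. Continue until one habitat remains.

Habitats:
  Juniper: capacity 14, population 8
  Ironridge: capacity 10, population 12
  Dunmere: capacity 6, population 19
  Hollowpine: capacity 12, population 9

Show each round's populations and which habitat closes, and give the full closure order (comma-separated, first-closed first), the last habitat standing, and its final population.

Closure order: Dunmere, Ironridge, Hollowpine
Last habitat: Juniper with 48 animals

Round 1: Dunmere=19 Hollowpine=9 Ironridge=12 Juniper=8 → close Dunmere (overflow 13)
  19÷3 = 6 each, +1 to first 1
Round 2: Hollowpine=16 Ironridge=18 Juniper=14 → close Ironridge (overflow 8)
  18÷2 = 9 each, +1 to first 0
Round 3: Hollowpine=25 Juniper=23 → close Hollowpine (overflow 13)
  25÷1 = 25 each, +1 to first 0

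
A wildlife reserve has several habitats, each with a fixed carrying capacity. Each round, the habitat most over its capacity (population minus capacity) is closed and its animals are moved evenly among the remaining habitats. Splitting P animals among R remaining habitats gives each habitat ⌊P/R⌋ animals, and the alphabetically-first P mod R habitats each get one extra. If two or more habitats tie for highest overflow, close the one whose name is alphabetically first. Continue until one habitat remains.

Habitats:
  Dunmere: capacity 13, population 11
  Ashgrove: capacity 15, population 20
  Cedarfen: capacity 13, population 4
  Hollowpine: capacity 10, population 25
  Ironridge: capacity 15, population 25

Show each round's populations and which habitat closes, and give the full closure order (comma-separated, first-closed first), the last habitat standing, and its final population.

Closure order: Hollowpine, Ironridge, Ashgrove, Dunmere
Last habitat: Cedarfen with 85 animals

Round 1: Ashgrove=20 Cedarfen=4 Dunmere=11 Hollowpine=25 Ironridge=25 → close Hollowpine (overflow 15)
  25÷4 = 6 each, +1 to first 1
Round 2: Ashgrove=27 Cedarfen=10 Dunmere=17 Ironridge=31 → close Ironridge (overflow 16)
  31÷3 = 10 each, +1 to first 1
Round 3: Ashgrove=38 Cedarfen=20 Dunmere=27 → close Ashgrove (overflow 23)
  38÷2 = 19 each, +1 to first 0
Round 4: Cedarfen=39 Dunmere=46 → close Dunmere (overflow 33)
  46÷1 = 46 each, +1 to first 0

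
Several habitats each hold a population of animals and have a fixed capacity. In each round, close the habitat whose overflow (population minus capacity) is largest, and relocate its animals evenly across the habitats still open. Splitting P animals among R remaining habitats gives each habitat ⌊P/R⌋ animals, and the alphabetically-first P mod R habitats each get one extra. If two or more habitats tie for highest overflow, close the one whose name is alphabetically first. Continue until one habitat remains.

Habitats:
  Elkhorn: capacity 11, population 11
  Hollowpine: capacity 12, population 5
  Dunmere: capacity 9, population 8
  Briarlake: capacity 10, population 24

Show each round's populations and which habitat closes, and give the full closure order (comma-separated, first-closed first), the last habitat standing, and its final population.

Round 1: Briarlake=24 Dunmere=8 Elkhorn=11 Hollowpine=5 → close Briarlake (overflow 14)
  24÷3 = 8 each, +1 to first 0
Round 2: Dunmere=16 Elkhorn=19 Hollowpine=13 → close Elkhorn (overflow 8)
  19÷2 = 9 each, +1 to first 1
Round 3: Dunmere=26 Hollowpine=22 → close Dunmere (overflow 17)
  26÷1 = 26 each, +1 to first 0

Closure order: Briarlake, Elkhorn, Dunmere
Last habitat: Hollowpine with 48 animals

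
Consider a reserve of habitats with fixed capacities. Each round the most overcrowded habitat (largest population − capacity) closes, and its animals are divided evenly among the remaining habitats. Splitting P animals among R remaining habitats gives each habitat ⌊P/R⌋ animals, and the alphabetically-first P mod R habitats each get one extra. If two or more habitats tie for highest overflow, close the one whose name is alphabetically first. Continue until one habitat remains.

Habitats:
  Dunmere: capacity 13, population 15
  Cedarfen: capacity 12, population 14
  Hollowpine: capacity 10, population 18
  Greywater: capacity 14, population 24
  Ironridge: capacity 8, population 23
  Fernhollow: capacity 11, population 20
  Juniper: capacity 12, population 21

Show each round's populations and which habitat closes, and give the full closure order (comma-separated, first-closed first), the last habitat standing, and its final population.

Closure order: Ironridge, Greywater, Fernhollow, Hollowpine, Juniper, Cedarfen
Last habitat: Dunmere with 135 animals

Round 1: Cedarfen=14 Dunmere=15 Fernhollow=20 Greywater=24 Hollowpine=18 Ironridge=23 Juniper=21 → close Ironridge (overflow 15)
  23÷6 = 3 each, +1 to first 5
Round 2: Cedarfen=18 Dunmere=19 Fernhollow=24 Greywater=28 Hollowpine=22 Juniper=24 → close Greywater (overflow 14)
  28÷5 = 5 each, +1 to first 3
Round 3: Cedarfen=24 Dunmere=25 Fernhollow=30 Hollowpine=27 Juniper=29 → close Fernhollow (overflow 19)
  30÷4 = 7 each, +1 to first 2
Round 4: Cedarfen=32 Dunmere=33 Hollowpine=34 Juniper=36 → close Hollowpine (overflow 24)
  34÷3 = 11 each, +1 to first 1
Round 5: Cedarfen=44 Dunmere=44 Juniper=47 → close Juniper (overflow 35)
  47÷2 = 23 each, +1 to first 1
Round 6: Cedarfen=68 Dunmere=67 → close Cedarfen (overflow 56)
  68÷1 = 68 each, +1 to first 0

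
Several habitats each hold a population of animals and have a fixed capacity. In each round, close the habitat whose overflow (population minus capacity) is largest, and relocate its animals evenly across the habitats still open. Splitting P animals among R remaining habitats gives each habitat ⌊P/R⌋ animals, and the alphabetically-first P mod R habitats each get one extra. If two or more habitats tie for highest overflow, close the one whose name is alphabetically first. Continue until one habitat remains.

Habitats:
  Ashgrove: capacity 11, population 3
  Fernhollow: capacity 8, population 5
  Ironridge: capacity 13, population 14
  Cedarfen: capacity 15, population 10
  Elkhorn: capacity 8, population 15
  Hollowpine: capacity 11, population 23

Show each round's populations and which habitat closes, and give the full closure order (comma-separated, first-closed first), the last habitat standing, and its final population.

Closure order: Hollowpine, Elkhorn, Ironridge, Cedarfen, Fernhollow
Last habitat: Ashgrove with 70 animals

Round 1: Ashgrove=3 Cedarfen=10 Elkhorn=15 Fernhollow=5 Hollowpine=23 Ironridge=14 → close Hollowpine (overflow 12)
  23÷5 = 4 each, +1 to first 3
Round 2: Ashgrove=8 Cedarfen=15 Elkhorn=20 Fernhollow=9 Ironridge=18 → close Elkhorn (overflow 12)
  20÷4 = 5 each, +1 to first 0
Round 3: Ashgrove=13 Cedarfen=20 Fernhollow=14 Ironridge=23 → close Ironridge (overflow 10)
  23÷3 = 7 each, +1 to first 2
Round 4: Ashgrove=21 Cedarfen=28 Fernhollow=21 → close Cedarfen (overflow 13)
  28÷2 = 14 each, +1 to first 0
Round 5: Ashgrove=35 Fernhollow=35 → close Fernhollow (overflow 27)
  35÷1 = 35 each, +1 to first 0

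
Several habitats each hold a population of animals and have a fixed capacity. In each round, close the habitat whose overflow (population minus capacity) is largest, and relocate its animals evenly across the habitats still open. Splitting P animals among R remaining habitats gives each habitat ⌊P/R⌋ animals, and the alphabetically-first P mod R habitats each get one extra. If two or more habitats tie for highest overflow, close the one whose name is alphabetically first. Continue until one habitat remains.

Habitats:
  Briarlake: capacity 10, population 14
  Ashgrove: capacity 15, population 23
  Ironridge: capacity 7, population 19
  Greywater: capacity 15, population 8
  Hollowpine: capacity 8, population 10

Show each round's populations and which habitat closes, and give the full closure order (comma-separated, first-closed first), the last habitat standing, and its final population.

Closure order: Ironridge, Ashgrove, Briarlake, Hollowpine
Last habitat: Greywater with 74 animals

Round 1: Ashgrove=23 Briarlake=14 Greywater=8 Hollowpine=10 Ironridge=19 → close Ironridge (overflow 12)
  19÷4 = 4 each, +1 to first 3
Round 2: Ashgrove=28 Briarlake=19 Greywater=13 Hollowpine=14 → close Ashgrove (overflow 13)
  28÷3 = 9 each, +1 to first 1
Round 3: Briarlake=29 Greywater=22 Hollowpine=23 → close Briarlake (overflow 19)
  29÷2 = 14 each, +1 to first 1
Round 4: Greywater=37 Hollowpine=37 → close Hollowpine (overflow 29)
  37÷1 = 37 each, +1 to first 0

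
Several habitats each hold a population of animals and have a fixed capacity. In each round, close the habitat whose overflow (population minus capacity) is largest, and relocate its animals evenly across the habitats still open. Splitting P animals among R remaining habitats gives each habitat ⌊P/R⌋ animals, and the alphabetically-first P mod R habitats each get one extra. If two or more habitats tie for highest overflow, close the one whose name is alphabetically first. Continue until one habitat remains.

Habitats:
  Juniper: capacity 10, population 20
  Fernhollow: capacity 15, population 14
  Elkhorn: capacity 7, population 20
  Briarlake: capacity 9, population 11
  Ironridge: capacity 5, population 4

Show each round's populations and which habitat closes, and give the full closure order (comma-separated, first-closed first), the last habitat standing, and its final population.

Round 1: Briarlake=11 Elkhorn=20 Fernhollow=14 Ironridge=4 Juniper=20 → close Elkhorn (overflow 13)
  20÷4 = 5 each, +1 to first 0
Round 2: Briarlake=16 Fernhollow=19 Ironridge=9 Juniper=25 → close Juniper (overflow 15)
  25÷3 = 8 each, +1 to first 1
Round 3: Briarlake=25 Fernhollow=27 Ironridge=17 → close Briarlake (overflow 16)
  25÷2 = 12 each, +1 to first 1
Round 4: Fernhollow=40 Ironridge=29 → close Fernhollow (overflow 25)
  40÷1 = 40 each, +1 to first 0

Closure order: Elkhorn, Juniper, Briarlake, Fernhollow
Last habitat: Ironridge with 69 animals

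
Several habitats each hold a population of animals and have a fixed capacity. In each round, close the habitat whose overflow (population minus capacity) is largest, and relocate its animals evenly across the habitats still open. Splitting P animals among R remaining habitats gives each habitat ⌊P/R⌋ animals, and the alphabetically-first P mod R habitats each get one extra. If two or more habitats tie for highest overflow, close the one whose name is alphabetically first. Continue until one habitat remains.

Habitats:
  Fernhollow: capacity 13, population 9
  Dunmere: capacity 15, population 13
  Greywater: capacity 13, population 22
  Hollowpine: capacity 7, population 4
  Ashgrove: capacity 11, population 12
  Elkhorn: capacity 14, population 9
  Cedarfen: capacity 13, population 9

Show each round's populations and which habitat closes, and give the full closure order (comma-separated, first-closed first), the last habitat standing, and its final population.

Closure order: Greywater, Ashgrove, Dunmere, Cedarfen, Elkhorn, Fernhollow
Last habitat: Hollowpine with 78 animals

Round 1: Ashgrove=12 Cedarfen=9 Dunmere=13 Elkhorn=9 Fernhollow=9 Greywater=22 Hollowpine=4 → close Greywater (overflow 9)
  22÷6 = 3 each, +1 to first 4
Round 2: Ashgrove=16 Cedarfen=13 Dunmere=17 Elkhorn=13 Fernhollow=12 Hollowpine=7 → close Ashgrove (overflow 5)
  16÷5 = 3 each, +1 to first 1
Round 3: Cedarfen=17 Dunmere=20 Elkhorn=16 Fernhollow=15 Hollowpine=10 → close Dunmere (overflow 5)
  20÷4 = 5 each, +1 to first 0
Round 4: Cedarfen=22 Elkhorn=21 Fernhollow=20 Hollowpine=15 → close Cedarfen (overflow 9)
  22÷3 = 7 each, +1 to first 1
Round 5: Elkhorn=29 Fernhollow=27 Hollowpine=22 → close Elkhorn (overflow 15)
  29÷2 = 14 each, +1 to first 1
Round 6: Fernhollow=42 Hollowpine=36 → close Fernhollow (overflow 29)
  42÷1 = 42 each, +1 to first 0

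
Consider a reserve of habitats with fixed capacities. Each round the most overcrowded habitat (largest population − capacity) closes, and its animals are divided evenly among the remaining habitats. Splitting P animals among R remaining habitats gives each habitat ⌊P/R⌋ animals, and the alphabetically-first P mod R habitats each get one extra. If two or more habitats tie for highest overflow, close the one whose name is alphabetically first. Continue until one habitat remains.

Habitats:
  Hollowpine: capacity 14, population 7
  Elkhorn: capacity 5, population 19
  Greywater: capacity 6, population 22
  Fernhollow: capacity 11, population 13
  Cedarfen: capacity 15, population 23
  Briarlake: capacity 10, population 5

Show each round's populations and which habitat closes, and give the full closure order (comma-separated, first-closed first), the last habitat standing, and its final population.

Closure order: Greywater, Elkhorn, Cedarfen, Fernhollow, Briarlake
Last habitat: Hollowpine with 89 animals

Round 1: Briarlake=5 Cedarfen=23 Elkhorn=19 Fernhollow=13 Greywater=22 Hollowpine=7 → close Greywater (overflow 16)
  22÷5 = 4 each, +1 to first 2
Round 2: Briarlake=10 Cedarfen=28 Elkhorn=23 Fernhollow=17 Hollowpine=11 → close Elkhorn (overflow 18)
  23÷4 = 5 each, +1 to first 3
Round 3: Briarlake=16 Cedarfen=34 Fernhollow=23 Hollowpine=16 → close Cedarfen (overflow 19)
  34÷3 = 11 each, +1 to first 1
Round 4: Briarlake=28 Fernhollow=34 Hollowpine=27 → close Fernhollow (overflow 23)
  34÷2 = 17 each, +1 to first 0
Round 5: Briarlake=45 Hollowpine=44 → close Briarlake (overflow 35)
  45÷1 = 45 each, +1 to first 0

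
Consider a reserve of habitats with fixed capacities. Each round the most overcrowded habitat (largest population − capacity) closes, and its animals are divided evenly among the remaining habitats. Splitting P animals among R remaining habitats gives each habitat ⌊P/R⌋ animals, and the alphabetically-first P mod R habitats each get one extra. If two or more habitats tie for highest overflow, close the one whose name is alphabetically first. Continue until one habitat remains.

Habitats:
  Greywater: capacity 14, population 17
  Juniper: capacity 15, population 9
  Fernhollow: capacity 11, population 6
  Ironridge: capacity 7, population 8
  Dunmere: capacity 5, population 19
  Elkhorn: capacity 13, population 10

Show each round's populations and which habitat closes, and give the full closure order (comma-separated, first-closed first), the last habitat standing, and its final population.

Closure order: Dunmere, Greywater, Ironridge, Elkhorn, Fernhollow
Last habitat: Juniper with 69 animals

Round 1: Dunmere=19 Elkhorn=10 Fernhollow=6 Greywater=17 Ironridge=8 Juniper=9 → close Dunmere (overflow 14)
  19÷5 = 3 each, +1 to first 4
Round 2: Elkhorn=14 Fernhollow=10 Greywater=21 Ironridge=12 Juniper=12 → close Greywater (overflow 7)
  21÷4 = 5 each, +1 to first 1
Round 3: Elkhorn=20 Fernhollow=15 Ironridge=17 Juniper=17 → close Ironridge (overflow 10)
  17÷3 = 5 each, +1 to first 2
Round 4: Elkhorn=26 Fernhollow=21 Juniper=22 → close Elkhorn (overflow 13)
  26÷2 = 13 each, +1 to first 0
Round 5: Fernhollow=34 Juniper=35 → close Fernhollow (overflow 23)
  34÷1 = 34 each, +1 to first 0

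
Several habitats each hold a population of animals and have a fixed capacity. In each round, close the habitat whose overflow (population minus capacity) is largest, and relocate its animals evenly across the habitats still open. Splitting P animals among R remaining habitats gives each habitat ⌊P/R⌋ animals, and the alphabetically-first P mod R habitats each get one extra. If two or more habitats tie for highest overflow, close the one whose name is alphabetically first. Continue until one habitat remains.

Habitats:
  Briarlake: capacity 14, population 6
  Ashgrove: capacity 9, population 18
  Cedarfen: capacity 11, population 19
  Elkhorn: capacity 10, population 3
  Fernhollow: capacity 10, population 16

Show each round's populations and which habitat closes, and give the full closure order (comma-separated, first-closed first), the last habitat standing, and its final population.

Round 1: Ashgrove=18 Briarlake=6 Cedarfen=19 Elkhorn=3 Fernhollow=16 → close Ashgrove (overflow 9)
  18÷4 = 4 each, +1 to first 2
Round 2: Briarlake=11 Cedarfen=24 Elkhorn=7 Fernhollow=20 → close Cedarfen (overflow 13)
  24÷3 = 8 each, +1 to first 0
Round 3: Briarlake=19 Elkhorn=15 Fernhollow=28 → close Fernhollow (overflow 18)
  28÷2 = 14 each, +1 to first 0
Round 4: Briarlake=33 Elkhorn=29 → close Briarlake (overflow 19)
  33÷1 = 33 each, +1 to first 0

Closure order: Ashgrove, Cedarfen, Fernhollow, Briarlake
Last habitat: Elkhorn with 62 animals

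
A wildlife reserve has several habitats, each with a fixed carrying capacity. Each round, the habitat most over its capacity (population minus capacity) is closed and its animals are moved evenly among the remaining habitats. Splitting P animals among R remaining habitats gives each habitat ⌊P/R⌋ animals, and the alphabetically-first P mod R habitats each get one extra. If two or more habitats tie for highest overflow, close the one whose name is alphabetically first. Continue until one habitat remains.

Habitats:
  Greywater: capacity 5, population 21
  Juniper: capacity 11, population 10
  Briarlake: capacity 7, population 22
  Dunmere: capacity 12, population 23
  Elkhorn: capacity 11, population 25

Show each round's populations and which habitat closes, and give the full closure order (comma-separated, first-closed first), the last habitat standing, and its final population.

Closure order: Greywater, Briarlake, Elkhorn, Dunmere
Last habitat: Juniper with 101 animals

Round 1: Briarlake=22 Dunmere=23 Elkhorn=25 Greywater=21 Juniper=10 → close Greywater (overflow 16)
  21÷4 = 5 each, +1 to first 1
Round 2: Briarlake=28 Dunmere=28 Elkhorn=30 Juniper=15 → close Briarlake (overflow 21)
  28÷3 = 9 each, +1 to first 1
Round 3: Dunmere=38 Elkhorn=39 Juniper=24 → close Elkhorn (overflow 28)
  39÷2 = 19 each, +1 to first 1
Round 4: Dunmere=58 Juniper=43 → close Dunmere (overflow 46)
  58÷1 = 58 each, +1 to first 0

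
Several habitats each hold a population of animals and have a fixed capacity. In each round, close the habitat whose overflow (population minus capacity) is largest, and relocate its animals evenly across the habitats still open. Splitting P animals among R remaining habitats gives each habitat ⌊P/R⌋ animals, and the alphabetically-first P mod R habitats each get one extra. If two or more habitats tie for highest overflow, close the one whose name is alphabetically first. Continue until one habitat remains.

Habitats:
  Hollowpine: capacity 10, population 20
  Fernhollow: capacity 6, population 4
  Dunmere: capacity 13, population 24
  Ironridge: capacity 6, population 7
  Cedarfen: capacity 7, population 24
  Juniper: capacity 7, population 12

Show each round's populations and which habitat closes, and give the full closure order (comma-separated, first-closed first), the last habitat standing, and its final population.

Closure order: Cedarfen, Dunmere, Hollowpine, Juniper, Ironridge
Last habitat: Fernhollow with 91 animals

Round 1: Cedarfen=24 Dunmere=24 Fernhollow=4 Hollowpine=20 Ironridge=7 Juniper=12 → close Cedarfen (overflow 17)
  24÷5 = 4 each, +1 to first 4
Round 2: Dunmere=29 Fernhollow=9 Hollowpine=25 Ironridge=12 Juniper=16 → close Dunmere (overflow 16)
  29÷4 = 7 each, +1 to first 1
Round 3: Fernhollow=17 Hollowpine=32 Ironridge=19 Juniper=23 → close Hollowpine (overflow 22)
  32÷3 = 10 each, +1 to first 2
Round 4: Fernhollow=28 Ironridge=30 Juniper=33 → close Juniper (overflow 26)
  33÷2 = 16 each, +1 to first 1
Round 5: Fernhollow=45 Ironridge=46 → close Ironridge (overflow 40)
  46÷1 = 46 each, +1 to first 0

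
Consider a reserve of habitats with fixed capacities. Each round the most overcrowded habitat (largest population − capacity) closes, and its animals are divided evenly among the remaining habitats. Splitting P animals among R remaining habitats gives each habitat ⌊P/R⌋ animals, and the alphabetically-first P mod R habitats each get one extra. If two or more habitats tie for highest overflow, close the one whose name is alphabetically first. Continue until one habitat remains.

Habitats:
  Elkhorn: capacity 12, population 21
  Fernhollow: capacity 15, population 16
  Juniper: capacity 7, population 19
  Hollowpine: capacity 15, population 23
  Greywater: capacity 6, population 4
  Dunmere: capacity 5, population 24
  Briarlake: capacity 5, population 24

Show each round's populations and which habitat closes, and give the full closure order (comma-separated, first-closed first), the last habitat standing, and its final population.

Closure order: Briarlake, Dunmere, Juniper, Elkhorn, Hollowpine, Fernhollow
Last habitat: Greywater with 131 animals

Round 1: Briarlake=24 Dunmere=24 Elkhorn=21 Fernhollow=16 Greywater=4 Hollowpine=23 Juniper=19 → close Briarlake (overflow 19)
  24÷6 = 4 each, +1 to first 0
Round 2: Dunmere=28 Elkhorn=25 Fernhollow=20 Greywater=8 Hollowpine=27 Juniper=23 → close Dunmere (overflow 23)
  28÷5 = 5 each, +1 to first 3
Round 3: Elkhorn=31 Fernhollow=26 Greywater=14 Hollowpine=32 Juniper=28 → close Juniper (overflow 21)
  28÷4 = 7 each, +1 to first 0
Round 4: Elkhorn=38 Fernhollow=33 Greywater=21 Hollowpine=39 → close Elkhorn (overflow 26)
  38÷3 = 12 each, +1 to first 2
Round 5: Fernhollow=46 Greywater=34 Hollowpine=51 → close Hollowpine (overflow 36)
  51÷2 = 25 each, +1 to first 1
Round 6: Fernhollow=72 Greywater=59 → close Fernhollow (overflow 57)
  72÷1 = 72 each, +1 to first 0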